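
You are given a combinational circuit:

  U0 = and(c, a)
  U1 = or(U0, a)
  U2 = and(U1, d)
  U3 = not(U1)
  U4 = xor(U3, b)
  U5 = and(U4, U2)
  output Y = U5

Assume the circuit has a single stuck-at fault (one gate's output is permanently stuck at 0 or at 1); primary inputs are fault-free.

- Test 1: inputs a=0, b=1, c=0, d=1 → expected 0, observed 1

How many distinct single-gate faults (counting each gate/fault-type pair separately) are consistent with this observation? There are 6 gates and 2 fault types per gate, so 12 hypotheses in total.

3

Fault-free: U0=0, U1=0, U2=0, U3=1, U4=0, U5=0 → 0. Observed 1.
  U0 stuck-at-0: output 0 ✗
  U0 stuck-at-1: output 1 ✓
  U1 stuck-at-0: output 0 ✗
  U1 stuck-at-1: output 1 ✓
  U2 stuck-at-0: output 0 ✗
  U2 stuck-at-1: output 0 ✗
  U3 stuck-at-0: output 0 ✗
  U3 stuck-at-1: output 0 ✗
  U4 stuck-at-0: output 0 ✗
  U4 stuck-at-1: output 0 ✗
  U5 stuck-at-0: output 0 ✗
  U5 stuck-at-1: output 1 ✓
Consistent faults: {U0 stuck-at-1, U1 stuck-at-1, U5 stuck-at-1} — 3 in all.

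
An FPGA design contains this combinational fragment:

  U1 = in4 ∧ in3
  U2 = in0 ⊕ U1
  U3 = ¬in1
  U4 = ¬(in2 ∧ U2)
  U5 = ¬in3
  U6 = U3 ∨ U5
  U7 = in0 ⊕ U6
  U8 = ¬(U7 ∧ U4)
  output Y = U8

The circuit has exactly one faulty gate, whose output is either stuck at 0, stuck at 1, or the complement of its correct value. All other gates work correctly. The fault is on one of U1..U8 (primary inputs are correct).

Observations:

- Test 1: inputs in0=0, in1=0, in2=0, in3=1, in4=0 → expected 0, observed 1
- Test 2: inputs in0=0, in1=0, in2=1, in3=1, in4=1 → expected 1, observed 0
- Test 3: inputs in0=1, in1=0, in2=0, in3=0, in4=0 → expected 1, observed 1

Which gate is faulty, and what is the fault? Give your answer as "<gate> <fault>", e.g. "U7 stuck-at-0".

U4 inverted output

Fault-free values for test 1 (in0=0, in1=0, in2=0, in3=1, in4=0): U1=0, U2=0, U3=1, U4=1, U5=0, U6=1, U7=1, U8=0, giving Y=0. Observed 1.
Test 1: faults giving observed 1 are {U3 stuck-at-0, U3 inverted output, U4 stuck-at-0, U4 inverted output, U6 stuck-at-0, U6 inverted output, U7 stuck-at-0, U7 inverted output, U8 stuck-at-1, U8 inverted output}.
Test 2 (in0=0, in1=0, in2=1, in3=1, in4=1): fault-free U1=1, U2=1, U3=1, U4=0, U5=0, U6=1, U7=1, U8=1 → 1; observed 0. Eliminates U3 stuck-at-0, U3 inverted output, U4 stuck-at-0, U6 stuck-at-0, U6 inverted output, U7 stuck-at-0, U7 inverted output, U8 stuck-at-1.
Test 3 (in0=1, in1=0, in2=0, in3=0, in4=0): fault-free U1=0, U2=1, U3=1, U4=1, U5=1, U6=1, U7=0, U8=1 → 1; observed 1. Eliminates U8 inverted output.
Only U4 inverted output is consistent with every test.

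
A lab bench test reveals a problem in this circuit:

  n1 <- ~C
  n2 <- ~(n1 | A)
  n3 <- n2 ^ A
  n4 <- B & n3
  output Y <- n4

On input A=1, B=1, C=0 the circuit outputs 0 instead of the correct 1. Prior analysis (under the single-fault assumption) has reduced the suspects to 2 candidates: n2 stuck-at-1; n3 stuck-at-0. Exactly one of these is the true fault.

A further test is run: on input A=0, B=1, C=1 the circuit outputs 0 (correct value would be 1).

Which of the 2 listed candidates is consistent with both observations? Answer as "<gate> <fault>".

Evaluate each candidate on input A=0, B=1, C=1:
  n2 stuck-at-1: n1=0, n2=1 [stuck-at-1], n3=1, n4=1 → 1 — eliminated
  n3 stuck-at-0: n1=0, n2=1, n3=0 [stuck-at-0], n4=0 → 0 — matches
Only n3 stuck-at-0 reproduces the observed 0.

n3 stuck-at-0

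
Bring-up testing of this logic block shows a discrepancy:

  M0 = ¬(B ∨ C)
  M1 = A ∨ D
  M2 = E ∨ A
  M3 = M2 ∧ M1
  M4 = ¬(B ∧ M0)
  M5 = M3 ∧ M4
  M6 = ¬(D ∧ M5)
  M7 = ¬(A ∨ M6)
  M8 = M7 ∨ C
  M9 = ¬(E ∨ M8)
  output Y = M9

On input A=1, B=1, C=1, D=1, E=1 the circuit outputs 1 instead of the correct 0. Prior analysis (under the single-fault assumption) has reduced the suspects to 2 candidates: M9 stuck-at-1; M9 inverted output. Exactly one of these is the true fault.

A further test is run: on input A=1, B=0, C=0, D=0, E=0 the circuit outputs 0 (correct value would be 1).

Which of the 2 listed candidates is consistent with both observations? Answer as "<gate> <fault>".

M9 inverted output

Evaluate each candidate on input A=1, B=0, C=0, D=0, E=0:
  M9 stuck-at-1: M0=1, M1=1, M2=1, M3=1, M4=1, M5=1, M6=1, M7=0, M8=0, M9=1 [stuck-at-1] → 1 — eliminated
  M9 inverted output: M0=1, M1=1, M2=1, M3=1, M4=1, M5=1, M6=1, M7=0, M8=0, M9=0 [inverted output] → 0 — matches
Only M9 inverted output reproduces the observed 0.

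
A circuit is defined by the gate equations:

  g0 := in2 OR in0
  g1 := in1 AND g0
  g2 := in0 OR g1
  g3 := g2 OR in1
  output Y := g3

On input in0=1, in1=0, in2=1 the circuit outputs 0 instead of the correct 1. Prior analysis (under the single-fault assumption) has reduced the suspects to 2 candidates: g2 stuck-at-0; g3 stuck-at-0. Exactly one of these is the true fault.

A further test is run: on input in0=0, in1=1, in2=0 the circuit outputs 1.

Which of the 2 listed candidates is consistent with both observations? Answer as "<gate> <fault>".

g2 stuck-at-0

Evaluate each candidate on input in0=0, in1=1, in2=0:
  g2 stuck-at-0: g0=0, g1=0, g2=0 [stuck-at-0], g3=1 → 1 — matches
  g3 stuck-at-0: g0=0, g1=0, g2=0, g3=0 [stuck-at-0] → 0 — eliminated
Only g2 stuck-at-0 reproduces the observed 1.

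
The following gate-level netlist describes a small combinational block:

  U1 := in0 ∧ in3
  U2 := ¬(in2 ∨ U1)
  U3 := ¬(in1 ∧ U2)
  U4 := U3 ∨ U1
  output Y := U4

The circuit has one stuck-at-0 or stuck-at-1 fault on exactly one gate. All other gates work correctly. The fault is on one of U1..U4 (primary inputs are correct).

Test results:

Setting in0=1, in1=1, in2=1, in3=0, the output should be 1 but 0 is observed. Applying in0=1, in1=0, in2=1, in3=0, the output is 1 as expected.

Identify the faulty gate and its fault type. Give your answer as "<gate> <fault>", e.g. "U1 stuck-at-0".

U2 stuck-at-1

Fault-free values for test 1 (in0=1, in1=1, in2=1, in3=0): U1=0, U2=0, U3=1, U4=1, giving Y=1. Observed 0.
Test 1: faults giving observed 0 are {U2 stuck-at-1, U3 stuck-at-0, U4 stuck-at-0}.
Test 2 (in0=1, in1=0, in2=1, in3=0): fault-free U1=0, U2=0, U3=1, U4=1 → 1; observed 1. Eliminates U3 stuck-at-0, U4 stuck-at-0.
Only U2 stuck-at-1 is consistent with every test.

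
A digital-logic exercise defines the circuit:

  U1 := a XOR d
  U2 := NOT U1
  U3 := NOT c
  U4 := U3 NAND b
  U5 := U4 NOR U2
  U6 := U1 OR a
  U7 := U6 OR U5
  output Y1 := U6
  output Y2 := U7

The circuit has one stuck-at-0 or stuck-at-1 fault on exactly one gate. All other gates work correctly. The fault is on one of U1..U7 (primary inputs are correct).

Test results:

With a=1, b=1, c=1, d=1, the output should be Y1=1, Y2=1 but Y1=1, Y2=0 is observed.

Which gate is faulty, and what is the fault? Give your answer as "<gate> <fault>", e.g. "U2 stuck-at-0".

U7 stuck-at-0

Fault-free values for test 1 (a=1, b=1, c=1, d=1): U1=0, U2=1, U3=0, U4=1, U5=0, U6=1, U7=1, giving Y1=1, Y2=1. Observed Y1=1, Y2=0.
Test 1: faults giving observed Y1=1, Y2=0 are {U7 stuck-at-0}.
Only U7 stuck-at-0 is consistent with every test.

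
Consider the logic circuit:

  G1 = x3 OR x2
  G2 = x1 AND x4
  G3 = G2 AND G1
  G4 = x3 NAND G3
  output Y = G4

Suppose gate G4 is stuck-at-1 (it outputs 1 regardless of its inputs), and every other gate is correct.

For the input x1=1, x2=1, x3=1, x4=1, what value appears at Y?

1

Propagate with G4 forced: G1=1, G2=1, G3=1, G4=1 [stuck-at-1].
So Y = 1. (Without the fault it would be 0.)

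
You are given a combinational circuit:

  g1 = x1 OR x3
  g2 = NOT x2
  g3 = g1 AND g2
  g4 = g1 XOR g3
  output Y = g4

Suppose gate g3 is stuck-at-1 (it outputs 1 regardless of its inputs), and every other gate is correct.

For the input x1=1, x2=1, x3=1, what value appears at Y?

Propagate with g3 forced: g1=1, g2=0, g3=1 [stuck-at-1], g4=0.
So Y = 0. (Without the fault it would be 1.)

0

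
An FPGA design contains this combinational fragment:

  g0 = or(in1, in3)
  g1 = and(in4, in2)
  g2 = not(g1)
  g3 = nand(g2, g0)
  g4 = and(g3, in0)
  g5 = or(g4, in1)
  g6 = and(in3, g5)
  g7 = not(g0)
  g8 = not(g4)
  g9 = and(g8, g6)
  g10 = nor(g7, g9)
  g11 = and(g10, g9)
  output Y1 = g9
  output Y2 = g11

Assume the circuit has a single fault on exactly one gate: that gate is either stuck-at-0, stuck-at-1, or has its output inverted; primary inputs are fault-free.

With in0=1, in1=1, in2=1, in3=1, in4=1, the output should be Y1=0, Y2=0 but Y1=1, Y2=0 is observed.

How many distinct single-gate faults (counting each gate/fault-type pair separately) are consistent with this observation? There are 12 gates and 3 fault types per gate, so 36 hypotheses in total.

12

Fault-free: g0=1, g1=1, g2=0, g3=1, g4=1, g5=1, g6=1, g7=0, g8=0, g9=0, g10=1, g11=0 → Y1=0, Y2=0. Observed Y1=1, Y2=0.
  g0: none of the 3 fault types match ✗
  g1: stuck-at-0, inverted output ✓; others ✗
  g2: stuck-at-1, inverted output ✓; others ✗
  g3: stuck-at-0, inverted output ✓; others ✗
  g4: stuck-at-0, inverted output ✓; others ✗
  g5: none of the 3 fault types match ✗
  g6: none of the 3 fault types match ✗
  g7: none of the 3 fault types match ✗
  g8: stuck-at-1, inverted output ✓; others ✗
  g9: stuck-at-1, inverted output ✓; others ✗
  g10: none of the 3 fault types match ✗
  g11: none of the 3 fault types match ✗
Consistent faults: {g1 stuck-at-0, g1 inverted output, g2 stuck-at-1, g2 inverted output, g3 stuck-at-0, g3 inverted output, g4 stuck-at-0, g4 inverted output, g8 stuck-at-1, g8 inverted output, g9 stuck-at-1, g9 inverted output} — 12 in all.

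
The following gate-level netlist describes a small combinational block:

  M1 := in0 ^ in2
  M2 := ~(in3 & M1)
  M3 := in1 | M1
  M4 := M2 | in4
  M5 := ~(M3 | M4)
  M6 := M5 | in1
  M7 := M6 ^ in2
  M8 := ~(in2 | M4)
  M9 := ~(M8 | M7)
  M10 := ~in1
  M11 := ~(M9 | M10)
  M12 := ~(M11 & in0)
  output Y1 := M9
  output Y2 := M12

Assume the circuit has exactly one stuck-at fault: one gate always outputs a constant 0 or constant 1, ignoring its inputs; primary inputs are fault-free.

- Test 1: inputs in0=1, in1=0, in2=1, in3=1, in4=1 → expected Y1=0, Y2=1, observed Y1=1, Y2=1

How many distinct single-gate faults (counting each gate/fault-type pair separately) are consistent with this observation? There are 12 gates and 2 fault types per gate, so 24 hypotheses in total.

Fault-free: M1=0, M2=1, M3=0, M4=1, M5=0, M6=0, M7=1, M8=0, M9=0, M10=1, M11=0, M12=1 → Y1=0, Y2=1. Observed Y1=1, Y2=1.
  M1: none of the 2 fault types match ✗
  M2: none of the 2 fault types match ✗
  M3: none of the 2 fault types match ✗
  M4: stuck-at-0 ✓; others ✗
  M5: stuck-at-1 ✓; others ✗
  M6: stuck-at-1 ✓; others ✗
  M7: stuck-at-0 ✓; others ✗
  M8: none of the 2 fault types match ✗
  M9: stuck-at-1 ✓; others ✗
  M10: none of the 2 fault types match ✗
  M11: none of the 2 fault types match ✗
  M12: none of the 2 fault types match ✗
Consistent faults: {M4 stuck-at-0, M5 stuck-at-1, M6 stuck-at-1, M7 stuck-at-0, M9 stuck-at-1} — 5 in all.

5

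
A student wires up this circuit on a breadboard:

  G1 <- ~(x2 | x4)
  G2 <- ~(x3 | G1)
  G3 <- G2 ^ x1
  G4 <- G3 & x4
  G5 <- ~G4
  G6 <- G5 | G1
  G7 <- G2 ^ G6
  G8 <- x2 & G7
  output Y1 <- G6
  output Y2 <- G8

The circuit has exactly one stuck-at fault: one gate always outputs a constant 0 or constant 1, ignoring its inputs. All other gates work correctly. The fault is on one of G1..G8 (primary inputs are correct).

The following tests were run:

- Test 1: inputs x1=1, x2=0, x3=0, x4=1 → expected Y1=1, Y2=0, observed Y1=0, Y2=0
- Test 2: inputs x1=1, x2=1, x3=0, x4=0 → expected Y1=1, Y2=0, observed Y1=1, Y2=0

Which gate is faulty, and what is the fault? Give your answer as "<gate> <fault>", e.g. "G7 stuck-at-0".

Fault-free values for test 1 (x1=1, x2=0, x3=0, x4=1): G1=0, G2=1, G3=0, G4=0, G5=1, G6=1, G7=0, G8=0, giving Y1=1, Y2=0. Observed Y1=0, Y2=0.
Test 1: faults giving observed Y1=0, Y2=0 are {G2 stuck-at-0, G3 stuck-at-1, G4 stuck-at-1, G5 stuck-at-0, G6 stuck-at-0}.
Test 2 (x1=1, x2=1, x3=0, x4=0): fault-free G1=0, G2=1, G3=0, G4=0, G5=1, G6=1, G7=0, G8=0 → Y1=1, Y2=0; observed Y1=1, Y2=0. Eliminates G2 stuck-at-0, G4 stuck-at-1, G5 stuck-at-0, G6 stuck-at-0.
Only G3 stuck-at-1 is consistent with every test.

G3 stuck-at-1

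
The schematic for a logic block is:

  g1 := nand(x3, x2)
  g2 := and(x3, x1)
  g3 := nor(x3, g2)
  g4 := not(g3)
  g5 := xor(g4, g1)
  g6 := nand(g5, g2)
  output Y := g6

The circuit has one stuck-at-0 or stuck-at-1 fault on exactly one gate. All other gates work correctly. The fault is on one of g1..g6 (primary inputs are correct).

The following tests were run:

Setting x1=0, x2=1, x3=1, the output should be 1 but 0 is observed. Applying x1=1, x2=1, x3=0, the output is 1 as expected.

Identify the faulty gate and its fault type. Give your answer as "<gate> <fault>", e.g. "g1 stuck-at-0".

g2 stuck-at-1

Fault-free values for test 1 (x1=0, x2=1, x3=1): g1=0, g2=0, g3=0, g4=1, g5=1, g6=1, giving Y=1. Observed 0.
Test 1: faults giving observed 0 are {g2 stuck-at-1, g6 stuck-at-0}.
Test 2 (x1=1, x2=1, x3=0): fault-free g1=1, g2=0, g3=1, g4=0, g5=1, g6=1 → 1; observed 1. Eliminates g6 stuck-at-0.
Only g2 stuck-at-1 is consistent with every test.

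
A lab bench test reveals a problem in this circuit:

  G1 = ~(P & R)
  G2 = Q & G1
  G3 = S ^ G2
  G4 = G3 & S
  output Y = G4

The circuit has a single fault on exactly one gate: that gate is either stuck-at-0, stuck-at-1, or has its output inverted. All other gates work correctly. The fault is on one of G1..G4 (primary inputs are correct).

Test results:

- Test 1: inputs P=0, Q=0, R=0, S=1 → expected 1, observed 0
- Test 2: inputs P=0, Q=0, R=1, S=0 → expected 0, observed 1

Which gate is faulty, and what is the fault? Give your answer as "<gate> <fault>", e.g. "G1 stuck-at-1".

G4 inverted output

Fault-free values for test 1 (P=0, Q=0, R=0, S=1): G1=1, G2=0, G3=1, G4=1, giving Y=1. Observed 0.
Test 1: faults giving observed 0 are {G2 stuck-at-1, G2 inverted output, G3 stuck-at-0, G3 inverted output, G4 stuck-at-0, G4 inverted output}.
Test 2 (P=0, Q=0, R=1, S=0): fault-free G1=1, G2=0, G3=0, G4=0 → 0; observed 1. Eliminates G2 stuck-at-1, G2 inverted output, G3 stuck-at-0, G3 inverted output, G4 stuck-at-0.
Only G4 inverted output is consistent with every test.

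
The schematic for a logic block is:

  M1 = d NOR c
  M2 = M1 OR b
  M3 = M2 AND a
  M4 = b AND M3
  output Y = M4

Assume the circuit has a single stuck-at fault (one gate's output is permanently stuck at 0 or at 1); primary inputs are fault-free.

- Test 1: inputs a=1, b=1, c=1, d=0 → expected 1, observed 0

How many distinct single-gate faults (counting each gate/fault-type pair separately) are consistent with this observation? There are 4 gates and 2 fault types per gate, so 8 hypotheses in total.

Fault-free: M1=0, M2=1, M3=1, M4=1 → 1. Observed 0.
  M1 stuck-at-0: output 1 ✗
  M1 stuck-at-1: output 1 ✗
  M2 stuck-at-0: output 0 ✓
  M2 stuck-at-1: output 1 ✗
  M3 stuck-at-0: output 0 ✓
  M3 stuck-at-1: output 1 ✗
  M4 stuck-at-0: output 0 ✓
  M4 stuck-at-1: output 1 ✗
Consistent faults: {M2 stuck-at-0, M3 stuck-at-0, M4 stuck-at-0} — 3 in all.

3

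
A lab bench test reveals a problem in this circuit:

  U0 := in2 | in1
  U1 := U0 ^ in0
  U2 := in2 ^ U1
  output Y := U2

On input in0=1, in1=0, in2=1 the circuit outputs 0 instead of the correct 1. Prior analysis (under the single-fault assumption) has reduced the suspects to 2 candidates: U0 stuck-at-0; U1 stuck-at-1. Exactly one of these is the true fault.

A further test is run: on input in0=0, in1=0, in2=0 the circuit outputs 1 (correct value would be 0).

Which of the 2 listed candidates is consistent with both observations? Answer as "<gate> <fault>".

Evaluate each candidate on input in0=0, in1=0, in2=0:
  U0 stuck-at-0: U0=0 [stuck-at-0], U1=0, U2=0 → 0 — eliminated
  U1 stuck-at-1: U0=0, U1=1 [stuck-at-1], U2=1 → 1 — matches
Only U1 stuck-at-1 reproduces the observed 1.

U1 stuck-at-1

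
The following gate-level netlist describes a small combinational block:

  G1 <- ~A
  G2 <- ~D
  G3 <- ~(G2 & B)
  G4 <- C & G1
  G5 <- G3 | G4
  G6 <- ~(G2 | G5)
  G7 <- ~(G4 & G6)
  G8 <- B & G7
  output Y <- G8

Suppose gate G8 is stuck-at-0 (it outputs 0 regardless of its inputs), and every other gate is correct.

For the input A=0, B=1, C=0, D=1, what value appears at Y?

0

Propagate with G8 forced: G1=1, G2=0, G3=1, G4=0, G5=1, G6=0, G7=1, G8=0 [stuck-at-0].
So Y = 0. (Without the fault it would be 1.)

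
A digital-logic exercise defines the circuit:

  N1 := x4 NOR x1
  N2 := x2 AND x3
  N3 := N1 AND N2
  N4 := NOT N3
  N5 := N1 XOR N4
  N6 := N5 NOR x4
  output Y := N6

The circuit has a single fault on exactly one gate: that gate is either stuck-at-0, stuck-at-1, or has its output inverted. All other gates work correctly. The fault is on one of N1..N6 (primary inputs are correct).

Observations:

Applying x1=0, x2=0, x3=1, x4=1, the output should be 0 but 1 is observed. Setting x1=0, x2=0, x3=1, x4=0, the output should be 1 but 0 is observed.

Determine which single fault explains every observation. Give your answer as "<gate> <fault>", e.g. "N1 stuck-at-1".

Fault-free values for test 1 (x1=0, x2=0, x3=1, x4=1): N1=0, N2=0, N3=0, N4=1, N5=1, N6=0, giving Y=0. Observed 1.
Test 1: faults giving observed 1 are {N6 stuck-at-1, N6 inverted output}.
Test 2 (x1=0, x2=0, x3=1, x4=0): fault-free N1=1, N2=0, N3=0, N4=1, N5=0, N6=1 → 1; observed 0. Eliminates N6 stuck-at-1.
Only N6 inverted output is consistent with every test.

N6 inverted output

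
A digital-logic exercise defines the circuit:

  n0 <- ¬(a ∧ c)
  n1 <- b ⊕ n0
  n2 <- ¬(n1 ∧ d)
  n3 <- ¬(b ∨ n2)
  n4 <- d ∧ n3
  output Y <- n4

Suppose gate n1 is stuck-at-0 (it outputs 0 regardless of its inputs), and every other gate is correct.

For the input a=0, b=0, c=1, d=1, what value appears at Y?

0

Propagate with n1 forced: n0=1, n1=0 [stuck-at-0], n2=1, n3=0, n4=0.
So Y = 0. (Without the fault it would be 1.)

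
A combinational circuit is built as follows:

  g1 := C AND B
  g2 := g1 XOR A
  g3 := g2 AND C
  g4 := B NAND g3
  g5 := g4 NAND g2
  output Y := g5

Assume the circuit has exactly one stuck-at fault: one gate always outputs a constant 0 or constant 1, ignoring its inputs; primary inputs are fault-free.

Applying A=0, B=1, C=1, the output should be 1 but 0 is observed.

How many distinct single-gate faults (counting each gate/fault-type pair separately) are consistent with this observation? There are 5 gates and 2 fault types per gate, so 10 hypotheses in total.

3

Fault-free: g1=1, g2=1, g3=1, g4=0, g5=1 → 1. Observed 0.
  g1 stuck-at-0: output 1 ✗
  g1 stuck-at-1: output 1 ✗
  g2 stuck-at-0: output 1 ✗
  g2 stuck-at-1: output 1 ✗
  g3 stuck-at-0: output 0 ✓
  g3 stuck-at-1: output 1 ✗
  g4 stuck-at-0: output 1 ✗
  g4 stuck-at-1: output 0 ✓
  g5 stuck-at-0: output 0 ✓
  g5 stuck-at-1: output 1 ✗
Consistent faults: {g3 stuck-at-0, g4 stuck-at-1, g5 stuck-at-0} — 3 in all.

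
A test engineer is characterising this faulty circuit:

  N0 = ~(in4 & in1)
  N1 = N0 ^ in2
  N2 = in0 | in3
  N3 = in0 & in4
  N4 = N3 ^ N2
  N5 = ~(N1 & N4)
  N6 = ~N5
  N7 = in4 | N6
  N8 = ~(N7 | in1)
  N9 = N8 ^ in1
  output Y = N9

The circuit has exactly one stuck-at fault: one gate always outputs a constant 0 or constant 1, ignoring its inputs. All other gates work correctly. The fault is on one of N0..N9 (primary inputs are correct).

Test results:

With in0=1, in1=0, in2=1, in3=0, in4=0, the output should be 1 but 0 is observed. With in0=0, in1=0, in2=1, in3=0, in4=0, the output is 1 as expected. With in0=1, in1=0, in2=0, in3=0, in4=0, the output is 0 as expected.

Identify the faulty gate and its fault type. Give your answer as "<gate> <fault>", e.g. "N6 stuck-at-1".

N1 stuck-at-1

Fault-free values for test 1 (in0=1, in1=0, in2=1, in3=0, in4=0): N0=1, N1=0, N2=1, N3=0, N4=1, N5=1, N6=0, N7=0, N8=1, N9=1, giving Y=1. Observed 0.
Test 1: faults giving observed 0 are {N0 stuck-at-0, N1 stuck-at-1, N5 stuck-at-0, N6 stuck-at-1, N7 stuck-at-1, N8 stuck-at-0, N9 stuck-at-0}.
Test 2 (in0=0, in1=0, in2=1, in3=0, in4=0): fault-free N0=1, N1=0, N2=0, N3=0, N4=0, N5=1, N6=0, N7=0, N8=1, N9=1 → 1; observed 1. Eliminates N5 stuck-at-0, N6 stuck-at-1, N7 stuck-at-1, N8 stuck-at-0, N9 stuck-at-0.
Test 3 (in0=1, in1=0, in2=0, in3=0, in4=0): fault-free N0=1, N1=1, N2=1, N3=0, N4=1, N5=0, N6=1, N7=1, N8=0, N9=0 → 0; observed 0. Eliminates N0 stuck-at-0.
Only N1 stuck-at-1 is consistent with every test.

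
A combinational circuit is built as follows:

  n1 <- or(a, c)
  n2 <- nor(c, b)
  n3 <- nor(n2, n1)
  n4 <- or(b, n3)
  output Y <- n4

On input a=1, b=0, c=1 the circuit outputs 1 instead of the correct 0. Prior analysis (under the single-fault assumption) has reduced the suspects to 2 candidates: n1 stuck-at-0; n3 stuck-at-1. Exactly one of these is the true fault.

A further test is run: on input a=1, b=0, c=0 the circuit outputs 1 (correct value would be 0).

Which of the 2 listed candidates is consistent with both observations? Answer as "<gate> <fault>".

Evaluate each candidate on input a=1, b=0, c=0:
  n1 stuck-at-0: n1=0 [stuck-at-0], n2=1, n3=0, n4=0 → 0 — eliminated
  n3 stuck-at-1: n1=1, n2=1, n3=1 [stuck-at-1], n4=1 → 1 — matches
Only n3 stuck-at-1 reproduces the observed 1.

n3 stuck-at-1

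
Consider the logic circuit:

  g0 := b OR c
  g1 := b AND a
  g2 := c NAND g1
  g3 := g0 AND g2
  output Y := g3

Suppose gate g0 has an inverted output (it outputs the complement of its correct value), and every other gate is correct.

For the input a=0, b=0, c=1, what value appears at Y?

Propagate with g0 forced: g0=0 [inverted output], g1=0, g2=1, g3=0.
So Y = 0. (Without the fault it would be 1.)

0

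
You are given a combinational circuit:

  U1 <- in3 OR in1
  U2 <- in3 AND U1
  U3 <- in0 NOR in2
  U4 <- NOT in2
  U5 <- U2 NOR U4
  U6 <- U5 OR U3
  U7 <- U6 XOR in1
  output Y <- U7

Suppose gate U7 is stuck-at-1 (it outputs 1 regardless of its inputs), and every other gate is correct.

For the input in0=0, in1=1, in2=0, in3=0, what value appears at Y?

Propagate with U7 forced: U1=1, U2=0, U3=1, U4=1, U5=0, U6=1, U7=1 [stuck-at-1].
So Y = 1. (Without the fault it would be 0.)

1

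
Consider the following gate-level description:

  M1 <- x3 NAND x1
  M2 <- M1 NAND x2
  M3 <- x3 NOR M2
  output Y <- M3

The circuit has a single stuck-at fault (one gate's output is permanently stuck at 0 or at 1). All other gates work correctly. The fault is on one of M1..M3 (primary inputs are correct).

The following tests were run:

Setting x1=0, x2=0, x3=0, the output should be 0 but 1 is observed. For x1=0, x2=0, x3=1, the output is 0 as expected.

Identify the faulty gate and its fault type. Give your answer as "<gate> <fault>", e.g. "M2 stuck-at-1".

Fault-free values for test 1 (x1=0, x2=0, x3=0): M1=1, M2=1, M3=0, giving Y=0. Observed 1.
Test 1: faults giving observed 1 are {M2 stuck-at-0, M3 stuck-at-1}.
Test 2 (x1=0, x2=0, x3=1): fault-free M1=1, M2=1, M3=0 → 0; observed 0. Eliminates M3 stuck-at-1.
Only M2 stuck-at-0 is consistent with every test.

M2 stuck-at-0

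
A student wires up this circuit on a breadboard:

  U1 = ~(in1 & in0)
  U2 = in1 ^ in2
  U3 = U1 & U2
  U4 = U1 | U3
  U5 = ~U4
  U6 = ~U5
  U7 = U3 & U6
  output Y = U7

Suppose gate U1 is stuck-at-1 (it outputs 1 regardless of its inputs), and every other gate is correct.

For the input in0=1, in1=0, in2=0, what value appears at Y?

0

Propagate with U1 forced: U1=1 [stuck-at-1], U2=0, U3=0, U4=1, U5=0, U6=1, U7=0.
So Y = 0. (Same as the fault-free value — the fault is masked on this input.)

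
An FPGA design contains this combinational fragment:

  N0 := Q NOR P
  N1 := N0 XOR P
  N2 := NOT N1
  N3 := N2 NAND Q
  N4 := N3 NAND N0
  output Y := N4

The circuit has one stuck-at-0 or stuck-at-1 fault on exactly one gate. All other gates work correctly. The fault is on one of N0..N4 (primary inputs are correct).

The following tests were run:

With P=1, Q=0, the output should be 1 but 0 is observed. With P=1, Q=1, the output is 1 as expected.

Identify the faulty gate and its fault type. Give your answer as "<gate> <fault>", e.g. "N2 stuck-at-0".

Fault-free values for test 1 (P=1, Q=0): N0=0, N1=1, N2=0, N3=1, N4=1, giving Y=1. Observed 0.
Test 1: faults giving observed 0 are {N0 stuck-at-1, N4 stuck-at-0}.
Test 2 (P=1, Q=1): fault-free N0=0, N1=1, N2=0, N3=1, N4=1 → 1; observed 1. Eliminates N4 stuck-at-0.
Only N0 stuck-at-1 is consistent with every test.

N0 stuck-at-1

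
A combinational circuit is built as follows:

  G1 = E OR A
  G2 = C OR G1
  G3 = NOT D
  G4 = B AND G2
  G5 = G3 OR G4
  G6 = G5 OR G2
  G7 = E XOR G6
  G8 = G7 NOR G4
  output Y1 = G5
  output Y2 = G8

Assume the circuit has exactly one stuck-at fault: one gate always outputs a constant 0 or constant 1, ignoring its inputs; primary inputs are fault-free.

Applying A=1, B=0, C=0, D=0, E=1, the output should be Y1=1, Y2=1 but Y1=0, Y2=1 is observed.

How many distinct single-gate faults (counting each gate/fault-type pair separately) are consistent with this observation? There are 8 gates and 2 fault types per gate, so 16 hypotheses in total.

Fault-free: G1=1, G2=1, G3=1, G4=0, G5=1, G6=1, G7=0, G8=1 → Y1=1, Y2=1. Observed Y1=0, Y2=1.
  G1: none of the 2 fault types match ✗
  G2: none of the 2 fault types match ✗
  G3: stuck-at-0 ✓; others ✗
  G4: none of the 2 fault types match ✗
  G5: stuck-at-0 ✓; others ✗
  G6: none of the 2 fault types match ✗
  G7: none of the 2 fault types match ✗
  G8: none of the 2 fault types match ✗
Consistent faults: {G3 stuck-at-0, G5 stuck-at-0} — 2 in all.

2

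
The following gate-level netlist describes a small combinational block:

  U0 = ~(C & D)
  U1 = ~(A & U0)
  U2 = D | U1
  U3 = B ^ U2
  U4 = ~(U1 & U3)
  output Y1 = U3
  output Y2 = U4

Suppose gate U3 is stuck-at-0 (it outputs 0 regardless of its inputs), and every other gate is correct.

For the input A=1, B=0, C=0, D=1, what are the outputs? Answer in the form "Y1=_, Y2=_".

Propagate with U3 forced: U0=1, U1=0, U2=1, U3=0 [stuck-at-0], U4=1.
So the outputs are Y1=0, Y2=1. (Without the fault they would be Y1=1, Y2=1.)

Y1=0, Y2=1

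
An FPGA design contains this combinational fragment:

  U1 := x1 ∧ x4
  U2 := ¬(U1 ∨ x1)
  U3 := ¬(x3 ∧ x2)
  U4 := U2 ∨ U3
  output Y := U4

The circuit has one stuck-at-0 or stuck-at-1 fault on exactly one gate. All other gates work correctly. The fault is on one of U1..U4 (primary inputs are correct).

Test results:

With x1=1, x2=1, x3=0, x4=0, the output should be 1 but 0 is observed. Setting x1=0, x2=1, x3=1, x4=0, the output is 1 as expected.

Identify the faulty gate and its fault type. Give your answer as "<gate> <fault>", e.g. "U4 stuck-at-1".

U3 stuck-at-0

Fault-free values for test 1 (x1=1, x2=1, x3=0, x4=0): U1=0, U2=0, U3=1, U4=1, giving Y=1. Observed 0.
Test 1: faults giving observed 0 are {U3 stuck-at-0, U4 stuck-at-0}.
Test 2 (x1=0, x2=1, x3=1, x4=0): fault-free U1=0, U2=1, U3=0, U4=1 → 1; observed 1. Eliminates U4 stuck-at-0.
Only U3 stuck-at-0 is consistent with every test.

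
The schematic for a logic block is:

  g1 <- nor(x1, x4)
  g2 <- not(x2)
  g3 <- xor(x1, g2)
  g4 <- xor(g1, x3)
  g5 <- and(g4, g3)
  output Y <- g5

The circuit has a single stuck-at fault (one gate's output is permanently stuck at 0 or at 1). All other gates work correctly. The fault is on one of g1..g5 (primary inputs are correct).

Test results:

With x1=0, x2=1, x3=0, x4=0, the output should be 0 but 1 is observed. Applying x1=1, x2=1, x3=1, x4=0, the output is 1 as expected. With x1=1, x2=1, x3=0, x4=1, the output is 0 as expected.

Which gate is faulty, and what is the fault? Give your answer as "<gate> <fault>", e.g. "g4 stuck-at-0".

Fault-free values for test 1 (x1=0, x2=1, x3=0, x4=0): g1=1, g2=0, g3=0, g4=1, g5=0, giving Y=0. Observed 1.
Test 1: faults giving observed 1 are {g2 stuck-at-1, g3 stuck-at-1, g5 stuck-at-1}.
Test 2 (x1=1, x2=1, x3=1, x4=0): fault-free g1=0, g2=0, g3=1, g4=1, g5=1 → 1; observed 1. Eliminates g2 stuck-at-1.
Test 3 (x1=1, x2=1, x3=0, x4=1): fault-free g1=0, g2=0, g3=1, g4=0, g5=0 → 0; observed 0. Eliminates g5 stuck-at-1.
Only g3 stuck-at-1 is consistent with every test.

g3 stuck-at-1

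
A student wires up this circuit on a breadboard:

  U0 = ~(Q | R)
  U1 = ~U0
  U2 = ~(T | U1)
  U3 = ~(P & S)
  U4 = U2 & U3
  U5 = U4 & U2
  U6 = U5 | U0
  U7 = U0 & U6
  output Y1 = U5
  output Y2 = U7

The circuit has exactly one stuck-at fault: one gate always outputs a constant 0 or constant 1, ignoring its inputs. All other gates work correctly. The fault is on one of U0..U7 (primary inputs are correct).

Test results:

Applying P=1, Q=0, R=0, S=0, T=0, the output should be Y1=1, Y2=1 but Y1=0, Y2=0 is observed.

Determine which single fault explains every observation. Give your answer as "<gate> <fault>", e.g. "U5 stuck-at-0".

U0 stuck-at-0

Fault-free values for test 1 (P=1, Q=0, R=0, S=0, T=0): U0=1, U1=0, U2=1, U3=1, U4=1, U5=1, U6=1, U7=1, giving Y1=1, Y2=1. Observed Y1=0, Y2=0.
Test 1: faults giving observed Y1=0, Y2=0 are {U0 stuck-at-0}.
Only U0 stuck-at-0 is consistent with every test.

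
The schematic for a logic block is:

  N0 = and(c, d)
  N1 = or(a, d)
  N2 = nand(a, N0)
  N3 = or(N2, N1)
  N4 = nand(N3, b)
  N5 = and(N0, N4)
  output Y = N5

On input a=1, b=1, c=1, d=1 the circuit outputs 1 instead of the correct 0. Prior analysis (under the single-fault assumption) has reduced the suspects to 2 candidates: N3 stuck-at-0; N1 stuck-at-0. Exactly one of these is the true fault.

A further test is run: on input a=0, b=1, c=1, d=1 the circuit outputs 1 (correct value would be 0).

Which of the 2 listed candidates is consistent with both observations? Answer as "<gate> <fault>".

N3 stuck-at-0

Evaluate each candidate on input a=0, b=1, c=1, d=1:
  N3 stuck-at-0: N0=1, N1=1, N2=1, N3=0 [stuck-at-0], N4=1, N5=1 → 1 — matches
  N1 stuck-at-0: N0=1, N1=0 [stuck-at-0], N2=1, N3=1, N4=0, N5=0 → 0 — eliminated
Only N3 stuck-at-0 reproduces the observed 1.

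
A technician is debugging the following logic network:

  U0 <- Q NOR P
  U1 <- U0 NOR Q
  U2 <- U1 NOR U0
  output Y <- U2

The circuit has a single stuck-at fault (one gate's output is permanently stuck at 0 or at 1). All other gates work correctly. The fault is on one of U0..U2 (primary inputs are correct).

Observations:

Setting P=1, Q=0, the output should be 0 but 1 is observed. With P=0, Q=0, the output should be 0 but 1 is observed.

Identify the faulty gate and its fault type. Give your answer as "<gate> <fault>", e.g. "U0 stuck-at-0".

U2 stuck-at-1

Fault-free values for test 1 (P=1, Q=0): U0=0, U1=1, U2=0, giving Y=0. Observed 1.
Test 1: faults giving observed 1 are {U1 stuck-at-0, U2 stuck-at-1}.
Test 2 (P=0, Q=0): fault-free U0=1, U1=0, U2=0 → 0; observed 1. Eliminates U1 stuck-at-0.
Only U2 stuck-at-1 is consistent with every test.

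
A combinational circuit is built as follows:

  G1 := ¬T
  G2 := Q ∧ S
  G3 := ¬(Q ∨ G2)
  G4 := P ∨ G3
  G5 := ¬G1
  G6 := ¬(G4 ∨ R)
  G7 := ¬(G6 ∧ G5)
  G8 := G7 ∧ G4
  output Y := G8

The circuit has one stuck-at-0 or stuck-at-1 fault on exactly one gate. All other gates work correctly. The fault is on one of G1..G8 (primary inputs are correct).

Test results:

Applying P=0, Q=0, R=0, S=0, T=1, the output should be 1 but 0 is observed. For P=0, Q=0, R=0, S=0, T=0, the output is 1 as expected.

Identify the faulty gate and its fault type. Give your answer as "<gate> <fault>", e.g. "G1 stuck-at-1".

Fault-free values for test 1 (P=0, Q=0, R=0, S=0, T=1): G1=0, G2=0, G3=1, G4=1, G5=1, G6=0, G7=1, G8=1, giving Y=1. Observed 0.
Test 1: faults giving observed 0 are {G2 stuck-at-1, G3 stuck-at-0, G4 stuck-at-0, G6 stuck-at-1, G7 stuck-at-0, G8 stuck-at-0}.
Test 2 (P=0, Q=0, R=0, S=0, T=0): fault-free G1=1, G2=0, G3=1, G4=1, G5=0, G6=0, G7=1, G8=1 → 1; observed 1. Eliminates G2 stuck-at-1, G3 stuck-at-0, G4 stuck-at-0, G7 stuck-at-0, G8 stuck-at-0.
Only G6 stuck-at-1 is consistent with every test.

G6 stuck-at-1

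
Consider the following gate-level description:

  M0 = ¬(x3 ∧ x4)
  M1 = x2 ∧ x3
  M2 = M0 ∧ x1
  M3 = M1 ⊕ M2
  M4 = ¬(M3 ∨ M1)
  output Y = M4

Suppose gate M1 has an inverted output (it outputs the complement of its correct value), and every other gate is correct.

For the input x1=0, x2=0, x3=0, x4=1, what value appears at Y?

Propagate with M1 forced: M0=1, M1=1 [inverted output], M2=0, M3=1, M4=0.
So Y = 0. (Without the fault it would be 1.)

0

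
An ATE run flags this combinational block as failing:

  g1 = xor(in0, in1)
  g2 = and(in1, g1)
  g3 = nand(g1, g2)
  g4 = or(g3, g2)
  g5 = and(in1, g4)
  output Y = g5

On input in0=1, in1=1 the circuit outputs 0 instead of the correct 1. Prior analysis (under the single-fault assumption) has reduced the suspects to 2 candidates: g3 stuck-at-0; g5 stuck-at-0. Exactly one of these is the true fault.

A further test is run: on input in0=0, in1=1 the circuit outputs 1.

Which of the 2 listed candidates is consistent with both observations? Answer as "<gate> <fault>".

g3 stuck-at-0

Evaluate each candidate on input in0=0, in1=1:
  g3 stuck-at-0: g1=1, g2=1, g3=0 [stuck-at-0], g4=1, g5=1 → 1 — matches
  g5 stuck-at-0: g1=1, g2=1, g3=0, g4=1, g5=0 [stuck-at-0] → 0 — eliminated
Only g3 stuck-at-0 reproduces the observed 1.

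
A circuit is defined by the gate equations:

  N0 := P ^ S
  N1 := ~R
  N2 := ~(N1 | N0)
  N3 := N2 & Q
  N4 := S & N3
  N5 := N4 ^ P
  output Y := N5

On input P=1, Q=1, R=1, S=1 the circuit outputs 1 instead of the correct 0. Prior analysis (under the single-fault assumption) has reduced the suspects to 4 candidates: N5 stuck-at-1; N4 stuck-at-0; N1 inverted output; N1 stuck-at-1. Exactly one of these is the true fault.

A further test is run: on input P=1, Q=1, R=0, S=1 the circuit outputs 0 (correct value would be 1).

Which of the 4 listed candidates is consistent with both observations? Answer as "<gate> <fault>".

N1 inverted output

Evaluate each candidate on input P=1, Q=1, R=0, S=1:
  N5 stuck-at-1: N0=0, N1=1, N2=0, N3=0, N4=0, N5=1 [stuck-at-1] → 1 — eliminated
  N4 stuck-at-0: N0=0, N1=1, N2=0, N3=0, N4=0 [stuck-at-0], N5=1 → 1 — eliminated
  N1 inverted output: N0=0, N1=0 [inverted output], N2=1, N3=1, N4=1, N5=0 → 0 — matches
  N1 stuck-at-1: N0=0, N1=1 [stuck-at-1], N2=0, N3=0, N4=0, N5=1 → 1 — eliminated
Only N1 inverted output reproduces the observed 0.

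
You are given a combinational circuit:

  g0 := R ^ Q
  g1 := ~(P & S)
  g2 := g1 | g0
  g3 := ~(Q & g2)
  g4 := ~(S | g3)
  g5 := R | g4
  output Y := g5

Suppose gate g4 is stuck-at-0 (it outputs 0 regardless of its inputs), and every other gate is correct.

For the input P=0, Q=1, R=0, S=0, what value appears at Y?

0

Propagate with g4 forced: g0=1, g1=1, g2=1, g3=0, g4=0 [stuck-at-0], g5=0.
So Y = 0. (Without the fault it would be 1.)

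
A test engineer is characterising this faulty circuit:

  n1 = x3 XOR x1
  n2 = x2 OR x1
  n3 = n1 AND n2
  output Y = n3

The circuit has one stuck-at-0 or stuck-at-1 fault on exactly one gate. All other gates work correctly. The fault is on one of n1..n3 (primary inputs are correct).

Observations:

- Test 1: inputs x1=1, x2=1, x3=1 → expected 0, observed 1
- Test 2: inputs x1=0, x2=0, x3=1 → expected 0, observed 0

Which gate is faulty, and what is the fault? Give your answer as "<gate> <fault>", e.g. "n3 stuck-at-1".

Fault-free values for test 1 (x1=1, x2=1, x3=1): n1=0, n2=1, n3=0, giving Y=0. Observed 1.
Test 1: faults giving observed 1 are {n1 stuck-at-1, n3 stuck-at-1}.
Test 2 (x1=0, x2=0, x3=1): fault-free n1=1, n2=0, n3=0 → 0; observed 0. Eliminates n3 stuck-at-1.
Only n1 stuck-at-1 is consistent with every test.

n1 stuck-at-1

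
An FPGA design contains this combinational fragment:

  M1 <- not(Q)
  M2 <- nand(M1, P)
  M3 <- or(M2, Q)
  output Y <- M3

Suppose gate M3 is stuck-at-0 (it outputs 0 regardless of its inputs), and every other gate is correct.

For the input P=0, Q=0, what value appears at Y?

0

Propagate with M3 forced: M1=1, M2=1, M3=0 [stuck-at-0].
So Y = 0. (Without the fault it would be 1.)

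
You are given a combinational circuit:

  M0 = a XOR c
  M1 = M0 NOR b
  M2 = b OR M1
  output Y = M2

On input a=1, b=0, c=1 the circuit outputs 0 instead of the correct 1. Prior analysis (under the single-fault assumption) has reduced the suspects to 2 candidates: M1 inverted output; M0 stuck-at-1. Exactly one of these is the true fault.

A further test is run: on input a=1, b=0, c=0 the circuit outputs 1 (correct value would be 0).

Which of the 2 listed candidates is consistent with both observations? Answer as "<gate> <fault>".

M1 inverted output

Evaluate each candidate on input a=1, b=0, c=0:
  M1 inverted output: M0=1, M1=1 [inverted output], M2=1 → 1 — matches
  M0 stuck-at-1: M0=1 [stuck-at-1], M1=0, M2=0 → 0 — eliminated
Only M1 inverted output reproduces the observed 1.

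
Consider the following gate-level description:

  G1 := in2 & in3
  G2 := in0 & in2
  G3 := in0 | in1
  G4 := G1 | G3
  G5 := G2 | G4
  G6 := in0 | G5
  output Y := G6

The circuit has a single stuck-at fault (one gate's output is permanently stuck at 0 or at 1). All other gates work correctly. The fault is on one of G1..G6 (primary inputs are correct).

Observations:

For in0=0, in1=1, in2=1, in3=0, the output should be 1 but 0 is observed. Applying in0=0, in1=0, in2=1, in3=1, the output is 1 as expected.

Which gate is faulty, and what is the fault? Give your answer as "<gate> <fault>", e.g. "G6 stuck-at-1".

G3 stuck-at-0

Fault-free values for test 1 (in0=0, in1=1, in2=1, in3=0): G1=0, G2=0, G3=1, G4=1, G5=1, G6=1, giving Y=1. Observed 0.
Test 1: faults giving observed 0 are {G3 stuck-at-0, G4 stuck-at-0, G5 stuck-at-0, G6 stuck-at-0}.
Test 2 (in0=0, in1=0, in2=1, in3=1): fault-free G1=1, G2=0, G3=0, G4=1, G5=1, G6=1 → 1; observed 1. Eliminates G4 stuck-at-0, G5 stuck-at-0, G6 stuck-at-0.
Only G3 stuck-at-0 is consistent with every test.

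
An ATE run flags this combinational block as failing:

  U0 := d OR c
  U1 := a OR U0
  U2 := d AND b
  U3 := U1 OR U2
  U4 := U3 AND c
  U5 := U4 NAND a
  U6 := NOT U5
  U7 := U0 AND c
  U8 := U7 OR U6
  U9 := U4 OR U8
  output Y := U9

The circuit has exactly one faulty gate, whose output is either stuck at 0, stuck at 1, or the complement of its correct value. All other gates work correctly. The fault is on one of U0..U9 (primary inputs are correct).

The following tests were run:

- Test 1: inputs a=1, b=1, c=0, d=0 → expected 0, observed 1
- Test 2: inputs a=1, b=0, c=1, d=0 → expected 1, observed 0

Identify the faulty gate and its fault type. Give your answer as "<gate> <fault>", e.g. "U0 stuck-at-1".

U9 inverted output

Fault-free values for test 1 (a=1, b=1, c=0, d=0): U0=0, U1=1, U2=0, U3=1, U4=0, U5=1, U6=0, U7=0, U8=0, U9=0, giving Y=0. Observed 1.
Test 1: faults giving observed 1 are {U4 stuck-at-1, U4 inverted output, U5 stuck-at-0, U5 inverted output, U6 stuck-at-1, U6 inverted output, U7 stuck-at-1, U7 inverted output, U8 stuck-at-1, U8 inverted output, U9 stuck-at-1, U9 inverted output}.
Test 2 (a=1, b=0, c=1, d=0): fault-free U0=1, U1=1, U2=0, U3=1, U4=1, U5=0, U6=1, U7=1, U8=1, U9=1 → 1; observed 0. Eliminates U4 stuck-at-1, U4 inverted output, U5 stuck-at-0, U5 inverted output, U6 stuck-at-1, U6 inverted output, U7 stuck-at-1, U7 inverted output, U8 stuck-at-1, U8 inverted output, U9 stuck-at-1.
Only U9 inverted output is consistent with every test.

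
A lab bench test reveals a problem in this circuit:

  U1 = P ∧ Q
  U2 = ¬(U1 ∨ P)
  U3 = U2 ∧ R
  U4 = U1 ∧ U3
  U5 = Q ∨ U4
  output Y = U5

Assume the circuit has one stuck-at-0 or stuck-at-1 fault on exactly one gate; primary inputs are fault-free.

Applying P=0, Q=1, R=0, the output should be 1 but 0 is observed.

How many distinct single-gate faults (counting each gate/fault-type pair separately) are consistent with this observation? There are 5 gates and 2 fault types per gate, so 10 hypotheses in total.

1

Fault-free: U1=0, U2=1, U3=0, U4=0, U5=1 → 1. Observed 0.
  U1 stuck-at-0: output 1 ✗
  U1 stuck-at-1: output 1 ✗
  U2 stuck-at-0: output 1 ✗
  U2 stuck-at-1: output 1 ✗
  U3 stuck-at-0: output 1 ✗
  U3 stuck-at-1: output 1 ✗
  U4 stuck-at-0: output 1 ✗
  U4 stuck-at-1: output 1 ✗
  U5 stuck-at-0: output 0 ✓
  U5 stuck-at-1: output 1 ✗
Consistent faults: {U5 stuck-at-0} — 1 in all.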